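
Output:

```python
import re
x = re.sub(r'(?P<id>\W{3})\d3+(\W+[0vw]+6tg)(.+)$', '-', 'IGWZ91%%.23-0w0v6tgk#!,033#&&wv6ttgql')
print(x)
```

IGWZ91-

Pattern: exactly 3 of a non-word character (captured as 'id'); then a digit, then one or more of a literal '3'; then one or more of a non-word character, then one or more of one of [0vw], then the literal '6tg' (captured); then one or more of any character (captured); then anchored at the end.
Matches: at [6:37] → '%%.23-0w0v6tgk#!,033#&&wv6ttgql'.
`sub` substitutes '-' at each match site.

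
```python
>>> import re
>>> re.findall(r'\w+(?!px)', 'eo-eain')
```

The negative lookahead/lookbehind blocks any match where the forbidden context is present.
`findall` yields the raw match text (2 of them) because the pattern has no groups.

['eo', 'eain']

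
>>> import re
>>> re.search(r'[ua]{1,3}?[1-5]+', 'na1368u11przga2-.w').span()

(1, 4)

The match spans [1:4] → 'a13'.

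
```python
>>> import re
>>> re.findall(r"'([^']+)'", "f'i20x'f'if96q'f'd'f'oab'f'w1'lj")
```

Matches: at [1:7] match "'i20x'", group 1 = 'i20x'; at [8:15] match "'if96q'", group 1 = 'if96q'; at [16:19] match "'d'", group 1 = 'd'; at [20:25] match "'oab'", group 1 = 'oab'; at [26:30] match "'w1'", group 1 = 'w1'.
One capturing group, so `findall` returns just the captured substring from each match — 5 in all.

['i20x', 'if96q', 'd', 'oab', 'w1']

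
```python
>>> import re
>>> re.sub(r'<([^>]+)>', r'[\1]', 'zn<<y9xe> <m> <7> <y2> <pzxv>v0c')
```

Matches: at [2:9] → '<<y9xe>'; at [10:13] → '<m>'; at [14:17] → '<7>'; at [18:22] → '<y2>'; at [23:29] → '<pzxv>'.
The replacement refers to a captured group, so each match is rewritten using its own captured text.

'zn[<y9xe] [m] [7] [y2] [pzxv]v0c'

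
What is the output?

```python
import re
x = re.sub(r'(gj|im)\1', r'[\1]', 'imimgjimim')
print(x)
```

[im]gj[im]

The backreference `\1` re-matches whatever the first group consumed, character for character.
Matches: at [0:4] → 'imim'; at [6:10] → 'imim'.
The replacement refers to a captured group, so each match is rewritten using its own captured text.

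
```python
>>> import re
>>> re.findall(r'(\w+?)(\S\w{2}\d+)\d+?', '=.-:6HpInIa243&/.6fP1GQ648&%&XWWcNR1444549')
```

A non-greedy quantifier consumes as few characters as it can — just enough that the remainder of the pattern still matches from where it stops; whatever follows it matches normally.
With 2 capturing groups, `findall` returns a 2-tuple per match.

[('6HpI', 'nIa24'), ('6fP', '1GQ64'), ('XWW', 'cNR144454')]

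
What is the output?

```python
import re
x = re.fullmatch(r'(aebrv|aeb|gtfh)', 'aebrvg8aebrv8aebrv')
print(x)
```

None

`fullmatch` succeeds only if the pattern covers the string from start to end.
Here the pattern can't cover the whole string, so the call returns None.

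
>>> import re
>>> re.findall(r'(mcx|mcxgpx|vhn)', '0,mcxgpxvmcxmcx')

Alternation tries branches left to right and keeps the first one that lets the overall match succeed at that position.
`findall` collects group 1 from each match (3 total).

['mcx', 'mcx', 'mcx']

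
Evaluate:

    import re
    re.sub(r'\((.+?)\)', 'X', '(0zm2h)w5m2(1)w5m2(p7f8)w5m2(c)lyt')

Lazy quantifiers expand one character at a time until the remainder of the pattern can match.
`sub` substitutes 'X' at each match site.

'Xw5m2Xw5m2Xw5m2Xlyt'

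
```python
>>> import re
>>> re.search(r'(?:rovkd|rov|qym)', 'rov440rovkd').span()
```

(0, 3)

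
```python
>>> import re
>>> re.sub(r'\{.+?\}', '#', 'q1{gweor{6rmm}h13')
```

'q1#h13'

Matches: at [2:14] → '{gweor{6rmm}'.
`sub` substitutes '#' at each match site.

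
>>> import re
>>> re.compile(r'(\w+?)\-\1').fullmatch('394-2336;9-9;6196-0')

None

`\1` is not a pattern — it's the concrete string captured by group 1, re-applied verbatim.
`fullmatch` succeeds only if the pattern covers the string from start to end.
Here the string isn't matched end-to-end, so the call returns None.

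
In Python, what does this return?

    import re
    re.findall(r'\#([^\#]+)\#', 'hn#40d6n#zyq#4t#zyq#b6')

Because there's exactly one group, `findall` drops the full match and keeps group 1 from each hit.

['40d6n', '4t']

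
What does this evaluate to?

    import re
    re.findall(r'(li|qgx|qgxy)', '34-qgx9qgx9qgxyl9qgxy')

['qgx', 'qgx', 'qgx', 'qgx']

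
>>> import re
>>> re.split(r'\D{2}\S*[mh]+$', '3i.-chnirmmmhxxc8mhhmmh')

['3', '']

The pattern matches exactly 2 of a non-digit; then zero or more of a non-whitespace character, then one or more of one of [mh]; then anchored at the end.
Matches to split on: at [1:23] → 'i.-chnirmmmhxxc8mhhmmh'.
The string is cut at each match, leaving 2 pieces.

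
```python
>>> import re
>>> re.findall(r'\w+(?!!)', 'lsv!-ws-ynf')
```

`(?!…)`/`(?<!…)` only lets a position through if the neighbouring text does NOT match; no characters are consumed.
Scanning left to right: at [0:2] → 'ls'; at [5:7] → 'ws'; at [8:11] → 'ynf'.
Since nothing is captured, `findall` lists the 3 matched substrings directly.

['ls', 'ws', 'ynf']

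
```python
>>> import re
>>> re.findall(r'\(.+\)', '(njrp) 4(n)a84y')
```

Walking the string: at [0:11] → '(njrp) 4(n)'.
With no groups in the pattern, `findall` gives back each whole match — 1 here.

['(njrp) 4(n)']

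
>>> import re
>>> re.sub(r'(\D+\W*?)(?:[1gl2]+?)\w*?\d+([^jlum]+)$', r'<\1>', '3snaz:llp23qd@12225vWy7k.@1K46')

The pattern matches one or more of a non-digit, then zero or more of a non-word character (lazy) (captured); then one or more of one of [1gl2] (lazy) (non-capturing group); then zero or more of a word character (lazy), then one or more of a digit; then one or more of any character except [jlum] (captured); then anchored at the end.
Matches: at [1:30] → 'snaz:llp23qd@12225vWy7k.@1K46'.
Each match is replaced using the text its own group 1 captured.

'3<snaz:llp>'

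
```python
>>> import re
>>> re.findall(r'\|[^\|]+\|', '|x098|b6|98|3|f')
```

`findall` yields the raw match text (2 of them) because the pattern has no groups.

['|x098|', '|98|']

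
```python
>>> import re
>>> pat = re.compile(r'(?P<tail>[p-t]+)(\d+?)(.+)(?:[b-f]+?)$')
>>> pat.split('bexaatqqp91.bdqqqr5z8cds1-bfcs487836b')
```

The pattern matches one or more of a character in [p-t] (captured as 'tail'); then one or more of a digit (lazy) (captured); then one or more of any character (captured); then one or more of a character in [b-f] (lazy) (non-capturing group); then anchored at the end.
Matches to split on: at [5:37] → 'tqqp91.bdqqqr5z8cds1-bfcs487836b'.
The group in the pattern means `split` returns the separators' captures alongside the pieces.

['bexaa', 'tqqp', '9', '1.bdqqqr5z8cds1-bfcs487836', '']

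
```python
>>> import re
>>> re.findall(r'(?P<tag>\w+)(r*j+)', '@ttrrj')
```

With 2 capturing groups, `findall` returns a 2-tuple per match.

[('ttrr', 'j')]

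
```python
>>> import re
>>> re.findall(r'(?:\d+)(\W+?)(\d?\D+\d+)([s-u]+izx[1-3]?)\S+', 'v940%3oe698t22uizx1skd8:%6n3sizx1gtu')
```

[(':%', '6n3', 'sizx1')]

Pattern: one or more of a digit (non-capturing group); then one or more of a non-word character (lazy) (captured); then optionally a digit, then one or more of a non-digit, then one or more of a digit (captured); then one or more of a character in [s-u], then the literal 'izx', then optionally a character in [1-3] (captured); then one or more of a non-whitespace character.
Scanning left to right: at [22:36] match '8:%6n3sizx1gtu', groups = (':%', '6n3', 'sizx1').
3 groups means the one result is a tuple of 3 captured strings — 1 here.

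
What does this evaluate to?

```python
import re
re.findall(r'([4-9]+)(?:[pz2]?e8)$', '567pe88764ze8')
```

['88764']

Pattern: one or more of a character in [4-9] (captured); then optionally one of [pz2], then the literal 'e8' (non-capturing group); then anchored at the end.
Walking the string: at [5:13] match '88764ze8', group 1 = '88764'.
`findall` collects group 1 from the one match (1 total).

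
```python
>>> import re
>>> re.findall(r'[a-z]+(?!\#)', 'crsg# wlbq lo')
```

['crs', 'wlbq', 'lo']

The negative lookaround is zero-width — it rules out positions where the adjacent text would match, without consuming anything.
Since nothing is captured, `findall` lists the 3 matched substrings directly.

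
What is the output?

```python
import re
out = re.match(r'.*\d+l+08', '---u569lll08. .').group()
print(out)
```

`match` is anchored at position 0; if the pattern doesn't fit there, it returns None.
The match spans [0:12] → '---u569lll08'.

---u569lll08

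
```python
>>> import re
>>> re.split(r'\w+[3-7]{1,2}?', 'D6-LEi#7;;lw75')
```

['', '-LEi#7;;', '']

Pattern: one or more of a word character; then 1 to 2 of a character in [3-7] (lazy).
`split` removes every match and returns the 3 fragments in between.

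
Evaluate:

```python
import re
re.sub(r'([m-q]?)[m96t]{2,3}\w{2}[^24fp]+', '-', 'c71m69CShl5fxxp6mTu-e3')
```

This matches optionally a character in [m-q] (captured); then 2 to 3 of one of [m96t]; then exactly 2 of a word character, then one or more of any character except [24fp].
`sub` substitutes '-' at each match site.

'c71-fxx-'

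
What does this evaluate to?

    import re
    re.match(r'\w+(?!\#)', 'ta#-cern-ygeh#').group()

't'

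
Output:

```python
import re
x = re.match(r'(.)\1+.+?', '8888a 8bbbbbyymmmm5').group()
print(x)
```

8888a

`re.match` won't scan ahead — the pattern has to work from the very first character.
The match spans [0:5] → '8888a'.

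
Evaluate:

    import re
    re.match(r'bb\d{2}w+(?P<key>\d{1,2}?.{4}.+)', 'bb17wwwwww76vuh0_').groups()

('76vuh0_',)

The pattern matches the literal 'bb', then exactly 2 of a digit, then one or more of a literal 'w'; then 1 to 2 of a digit (lazy), then exactly 4 of any character, then one or more of any character (captured as 'key').
`re.match` only tries the pattern at the start of the string.
The match spans [0:17] → 'bb17wwwwww76vuh0_'.
Captured: group 1 = '76vuh0_'.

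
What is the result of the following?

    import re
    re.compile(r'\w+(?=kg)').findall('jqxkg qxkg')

The `(?=…)`/`(?<=…)` assertion just peeks at neighbouring text; it doesn't advance the match position.
`findall` yields the raw match text (2 of them) because the pattern has no groups.

['jqx', 'qx']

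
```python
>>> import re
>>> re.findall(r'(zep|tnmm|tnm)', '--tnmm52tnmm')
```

['tnmm', 'tnmm']

Branches in `(...|...)` are attempted left-to-right; the first branch that allows the whole pattern to succeed is taken.
Walking the string: at [2:6] match 'tnmm', group 1 = 'tnmm'; at [8:12] match 'tnmm', group 1 = 'tnmm'.
With a single group, `findall` returns only what that group captured — 2 items.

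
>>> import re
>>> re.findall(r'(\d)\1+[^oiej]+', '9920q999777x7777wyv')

`\1` is not a pattern — it's the concrete string captured by group 1, re-applied verbatim.
Matches: at [0:19] match '9920q999777x7777wyv', group 1 = '9'.
With a single group, `findall` returns only what that group captured — 1 item.

['9']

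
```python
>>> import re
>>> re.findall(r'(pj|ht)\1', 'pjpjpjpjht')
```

`\1` has to match the exact text group 1 already captured.
Because there's exactly one group, `findall` drops the full match and keeps group 1 from each hit.

['pj', 'pj']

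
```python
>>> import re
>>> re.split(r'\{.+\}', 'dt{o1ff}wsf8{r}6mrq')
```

['dt', '6mrq']

The string is cut at each match, leaving 2 pieces.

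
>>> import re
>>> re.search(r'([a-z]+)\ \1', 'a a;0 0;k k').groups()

('a',)

After group 1 captures some text, `\1` only succeeds where that same text appears again.
`search` walks the string left to right and returns the first match it finds.
The match spans [0:3] → 'a a'.
Captured: group 1 = 'a'.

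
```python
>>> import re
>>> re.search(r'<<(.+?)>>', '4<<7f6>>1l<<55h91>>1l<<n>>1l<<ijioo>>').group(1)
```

With the lazy modifier that quantifier settles for the fewest repetitions that let the rest of the pattern succeed (the atoms after it are unaffected and can still be greedy).
`re.search` scans for the first position where the pattern succeeds.
The match spans [1:8] → '<<7f6>>'.
Captured: group 1 = '7f6'.

'7f6'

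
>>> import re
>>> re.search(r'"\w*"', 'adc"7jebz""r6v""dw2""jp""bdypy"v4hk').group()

'"7jebz"'

`search` walks the string left to right and returns the first match it finds.
The match spans [3:10] → '"7jebz"'.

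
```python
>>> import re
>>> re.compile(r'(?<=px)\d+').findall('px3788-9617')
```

['3788']

Because the assertion is zero-width, the text it checks is not consumed and won't appear in the result.
No capturing groups, so `findall` returns the 1 full match string.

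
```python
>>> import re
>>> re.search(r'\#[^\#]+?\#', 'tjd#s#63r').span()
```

`re.search` tries every starting position until one works.
The match spans [3:6] → '#s#'.

(3, 6)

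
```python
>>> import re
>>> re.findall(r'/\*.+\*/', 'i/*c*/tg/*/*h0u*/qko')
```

Scanning left to right: at [1:17] → '/*c*/tg/*/*h0u*/'.
Since nothing is captured, `findall` lists the 1 matched substring directly.

['/*c*/tg/*/*h0u*/']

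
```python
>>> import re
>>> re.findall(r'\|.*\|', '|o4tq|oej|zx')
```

['|o4tq|oej|']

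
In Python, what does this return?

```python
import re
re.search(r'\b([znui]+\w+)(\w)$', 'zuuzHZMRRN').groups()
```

('zuuzHZMRR', 'N')

The match spans [0:10] → 'zuuzHZMRRN'.
Captured: group 1 = 'zuuzHZMRR', group 2 = 'N'.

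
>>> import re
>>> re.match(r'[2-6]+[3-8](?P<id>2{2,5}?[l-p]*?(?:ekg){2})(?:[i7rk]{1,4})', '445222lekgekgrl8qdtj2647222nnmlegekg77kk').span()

(0, 14)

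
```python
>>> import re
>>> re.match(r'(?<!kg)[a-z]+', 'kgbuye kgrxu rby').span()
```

A negative assertion filters positions out without eating any characters.
`re.match` won't scan ahead — the pattern has to work from the very first character.
The match spans [0:6] → 'kgbuye'.

(0, 6)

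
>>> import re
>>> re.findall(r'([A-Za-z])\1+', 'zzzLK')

['z']

After group 1 captures some text, `\1` only succeeds where that same text appears again.
Scanning left to right: at [0:3] match 'zzz', group 1 = 'z'.
Because there's exactly one group, `findall` drops the full match and keeps group 1 from the one hit.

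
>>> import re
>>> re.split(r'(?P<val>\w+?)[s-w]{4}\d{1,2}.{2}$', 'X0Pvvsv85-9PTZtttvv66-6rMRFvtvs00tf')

['X0Pvvsv85-9PTZtttvv66-', '6rMRF', '']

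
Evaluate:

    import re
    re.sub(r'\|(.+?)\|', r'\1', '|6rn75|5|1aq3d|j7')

A `+?`/`*?`/`{m,n}?` starts at its minimum and grows only as far as needed for what follows to match.
The replacement refers to a captured group, so each match is rewritten using its own captured text.

'6rn7551aq3dj7'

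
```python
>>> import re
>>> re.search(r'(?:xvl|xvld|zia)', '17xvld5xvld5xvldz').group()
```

'xvl'

`|` is ordered: at each position the engine commits to the first alternative that works.
The match spans [2:5] → 'xvl'.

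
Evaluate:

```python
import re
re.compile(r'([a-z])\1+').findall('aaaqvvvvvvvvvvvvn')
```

`\1` has to match the exact text group 1 already captured.
Walking the string: at [0:3] match 'aaa', group 1 = 'a'; at [4:16] match 'vvvvvvvvvvvv', group 1 = 'v'.
`findall` collects group 1 from each match (2 total).

['a', 'v']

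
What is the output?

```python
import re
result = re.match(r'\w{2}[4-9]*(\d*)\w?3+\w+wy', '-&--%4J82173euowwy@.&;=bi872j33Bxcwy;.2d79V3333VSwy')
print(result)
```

None

`match` is anchored at position 0; if the pattern doesn't fit there, it returns None.
Here the string doesn't start with a match, so the call returns None.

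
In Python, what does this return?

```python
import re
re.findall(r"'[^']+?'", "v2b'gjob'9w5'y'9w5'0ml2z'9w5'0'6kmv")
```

["'gjob'", "'y'", "'0ml2z'", "'0'"]

Since nothing is captured, `findall` lists the 4 matched substrings directly.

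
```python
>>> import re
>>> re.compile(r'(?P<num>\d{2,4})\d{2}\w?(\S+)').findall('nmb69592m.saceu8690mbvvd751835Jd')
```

[('695', '.saceu8690mbvvd751835Jd')]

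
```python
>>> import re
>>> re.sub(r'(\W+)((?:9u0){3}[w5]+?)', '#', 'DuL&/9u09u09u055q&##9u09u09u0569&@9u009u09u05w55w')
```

The pattern matches one or more of a non-word character (captured); then the literal '9u0' repeated 3 times, then one or more of one of [w5] (lazy) (captured).
Lazy quantifiers expand one character at a time until the remainder of the pattern can match.
Matches: at [3:15] → '&/9u09u09u05'; at [17:30] → '&##9u09u09u05'.
Each match is replaced by '#'.

'DuL#5q#69&@9u009u09u05w55w'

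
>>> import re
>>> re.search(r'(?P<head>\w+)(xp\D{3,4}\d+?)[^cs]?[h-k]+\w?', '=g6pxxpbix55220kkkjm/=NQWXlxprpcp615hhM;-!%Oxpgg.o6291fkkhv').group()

'g6pxxpbix55220kkkjm'

The pattern matches one or more of a word character (captured as 'head'); then the literal 'xp', then 3 to 4 of a non-digit, then one or more of a digit (lazy) (captured); then optionally any character except [cs], then one or more of a character in [h-k], then optionally a word character.
`search` walks the string left to right and returns the first match it finds.
The match spans [1:20] → 'g6pxxpbix55220kkkjm'.
Captured: group 1 = 'g6px', group 2 = 'xpbix5522'.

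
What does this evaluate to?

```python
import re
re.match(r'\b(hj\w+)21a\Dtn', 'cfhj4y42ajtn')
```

`re.match` won't scan ahead — the pattern has to work from the very first character.
Here the pattern fails at index 0, so the call returns None.

None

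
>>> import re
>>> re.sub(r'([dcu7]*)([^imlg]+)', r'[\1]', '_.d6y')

The pattern matches zero or more of one of [dcu7] (captured); then one or more of any character except [imlg] (captured).
Matches: at [0:5] → '_.d6y'.
`\1` in the replacement pulls in group 1's text for each match.

'[]'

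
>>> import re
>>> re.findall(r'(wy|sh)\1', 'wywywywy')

After group 1 captures some text, `\1` only succeeds where that same text appears again.
Walking the string: at [0:4] match 'wywy', group 1 = 'wy'; at [4:8] match 'wywy', group 1 = 'wy'.
With a single group, `findall` returns only what that group captured — 2 items.

['wy', 'wy']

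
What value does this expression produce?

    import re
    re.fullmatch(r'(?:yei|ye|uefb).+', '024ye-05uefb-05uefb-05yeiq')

None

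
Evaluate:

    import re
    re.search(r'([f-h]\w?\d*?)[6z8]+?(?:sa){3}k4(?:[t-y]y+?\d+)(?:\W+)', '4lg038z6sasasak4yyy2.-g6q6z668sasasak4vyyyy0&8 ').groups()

('g03',)

The pattern matches a character in [f-h], then optionally a word character, then zero or more of a digit (lazy) (captured); then one or more of one of [6z8] (lazy), then the literal 'sa' repeated 3 times, then the literal 'k4'; then a character in [t-y], then one or more of the literal 'y' (lazy), then one or more of a digit (non-capturing group); then one or more of a non-word character (non-capturing group).
A `+?`/`*?`/`{m,n}?` starts at its minimum and grows only as far as needed for what follows to match.
`search` walks the string left to right and returns the first match it finds.
The match spans [2:22] → 'g038z6sasasak4yyy2.-'.
Captured: group 1 = 'g03'.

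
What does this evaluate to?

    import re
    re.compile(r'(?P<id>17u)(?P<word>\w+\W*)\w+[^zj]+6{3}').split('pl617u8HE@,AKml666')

['pl6', '17u', '8HE@,', '']

Pattern: the literal '17', then the literal 'u' (captured as 'id'); then one or more of a word character, then zero or more of a non-word character (captured as 'word'); then one or more of a word character, then one or more of any character except [zj], then exactly 3 of a literal '6'.
Matches to split on: at [3:18] → '17u8HE@,AKml666'.
`re.split` interleaves the captured-group text with the surrounding fragments.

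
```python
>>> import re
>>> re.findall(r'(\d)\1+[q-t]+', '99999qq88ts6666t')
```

A backreference is literal: `\1` must see the identical characters the first group matched.
Because there's exactly one group, `findall` drops the full match and keeps group 1 from each hit.

['9', '8', '6']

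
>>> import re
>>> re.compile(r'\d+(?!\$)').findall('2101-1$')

Because the assertion is negative and zero-width, positions next to the forbidden text are skipped.
Matches: at [0:4] → '2101'.
No capturing groups, so `findall` returns the 1 full match string.

['2101']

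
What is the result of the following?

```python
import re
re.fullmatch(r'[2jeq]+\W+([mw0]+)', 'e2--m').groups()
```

('m',)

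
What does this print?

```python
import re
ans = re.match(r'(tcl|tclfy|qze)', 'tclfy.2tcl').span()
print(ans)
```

(0, 3)

With `match`, the pattern is implicitly anchored at the beginning.
The match spans [0:3] → 'tcl'.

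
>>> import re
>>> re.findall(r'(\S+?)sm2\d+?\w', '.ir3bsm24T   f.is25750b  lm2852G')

['.ir3b']

Because there's exactly one group, `findall` drops the full match and keeps group 1 from the one hit.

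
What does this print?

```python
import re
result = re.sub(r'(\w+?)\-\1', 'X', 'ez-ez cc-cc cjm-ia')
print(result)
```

A backreference is literal: `\1` must see the identical characters the first group matched.
Matches: at [0:5] → 'ez-ez'; at [6:11] → 'cc-cc'.
Every occurrence is swapped for 'X'.

X X cjm-ia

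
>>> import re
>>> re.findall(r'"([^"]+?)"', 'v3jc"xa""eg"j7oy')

['xa', 'eg']

Because there's exactly one group, `findall` drops the full match and keeps group 1 from each hit.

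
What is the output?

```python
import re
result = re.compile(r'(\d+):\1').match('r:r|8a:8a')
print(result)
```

None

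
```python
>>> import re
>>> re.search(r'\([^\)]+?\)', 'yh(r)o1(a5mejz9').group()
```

Unlike `match`, `search` isn't anchored — it looks for the pattern anywhere in the string.
The match spans [2:5] → '(r)'.

'(r)'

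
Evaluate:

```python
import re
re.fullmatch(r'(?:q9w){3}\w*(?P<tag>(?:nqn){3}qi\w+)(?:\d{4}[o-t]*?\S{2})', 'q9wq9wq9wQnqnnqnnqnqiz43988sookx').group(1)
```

'nqnnqnnqnqiz4'

The match spans [0:32] → 'q9wq9wq9wQnqnnqnnqnqiz43988sookx'.
Captured: group 1 = 'nqnnqnnqnqiz4'.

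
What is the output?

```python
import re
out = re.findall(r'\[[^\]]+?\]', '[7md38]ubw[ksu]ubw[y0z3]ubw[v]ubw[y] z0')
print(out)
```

With no groups in the pattern, `findall` gives back each whole match — 5 here.

['[7md38]', '[ksu]', '[y0z3]', '[v]', '[y]']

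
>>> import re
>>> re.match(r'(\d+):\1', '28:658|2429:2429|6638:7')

`re.match` only tries the pattern at the start of the string.
Here the string doesn't start with a match, so the call returns None.

None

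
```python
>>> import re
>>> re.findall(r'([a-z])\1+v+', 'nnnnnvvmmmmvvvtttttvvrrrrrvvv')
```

`\1` has to match the exact text group 1 already captured.
`findall` collects group 1 from each match (4 total).

['n', 'm', 't', 'r']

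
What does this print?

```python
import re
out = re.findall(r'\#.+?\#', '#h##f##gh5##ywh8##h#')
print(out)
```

['#h#', '#f#', '#gh5#', '#ywh8#', '#h#']

A `+?`/`*?`/`{m,n}?` starts at its minimum and grows only as far as needed for what follows to match.
Scanning left to right: at [0:3] → '#h#'; at [3:6] → '#f#'; at [6:11] → '#gh5#'; at [11:17] → '#ywh8#'; at [17:20] → '#h#'.
With no groups in the pattern, `findall` gives back each whole match — 5 here.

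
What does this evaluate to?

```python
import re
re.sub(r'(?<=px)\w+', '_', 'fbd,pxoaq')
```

'fbd,px_'

The positive lookaround only admits positions where the adjacent text matches; those characters stay outside the span.
Matches: at [6:9] → 'oaq'.
Each match is replaced by '_'.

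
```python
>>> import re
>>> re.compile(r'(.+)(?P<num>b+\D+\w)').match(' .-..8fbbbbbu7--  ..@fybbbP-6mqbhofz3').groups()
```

(' .-..8fbbbbbu7--  ..@fybbbP-6mq', 'bhofz3')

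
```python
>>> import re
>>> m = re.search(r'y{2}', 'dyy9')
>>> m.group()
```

The match spans [1:3] → 'yy'.

'yy'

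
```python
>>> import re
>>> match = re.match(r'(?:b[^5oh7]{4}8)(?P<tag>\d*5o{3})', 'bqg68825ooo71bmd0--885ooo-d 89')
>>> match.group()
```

'bqg68825ooo'

`match` is anchored at position 0; if the pattern doesn't fit there, it returns None.
The match spans [0:11] → 'bqg68825ooo'.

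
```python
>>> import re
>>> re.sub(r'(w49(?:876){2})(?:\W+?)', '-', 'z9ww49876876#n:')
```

Pattern: the literal 'w49', then the literal '876' repeated 2 times (captured); then one or more of a non-word character (lazy) (non-capturing group).
Matches: at [3:13] → 'w49876876#'.
Each match is replaced by '-'.

'z9w-n:'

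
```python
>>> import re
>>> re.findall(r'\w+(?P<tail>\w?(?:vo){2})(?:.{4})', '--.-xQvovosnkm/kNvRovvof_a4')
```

The pattern matches one or more of a word character; then optionally a word character, then the literal 'vo' repeated 2 times (captured as 'tail'); then exactly 4 of any character (non-capturing group).
Walking the string: at [4:14] match 'xQvovosnkm', group 1 = 'vovo'.
`findall` collects group 1 from the one match (1 total).

['vovo']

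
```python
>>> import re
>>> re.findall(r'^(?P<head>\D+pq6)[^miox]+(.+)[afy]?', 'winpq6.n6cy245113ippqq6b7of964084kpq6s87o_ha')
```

Pattern: anchored at the start of the string; then one or more of a non-digit, then the literal 'pq6' (captured as 'head'); then one or more of any character except [miox]; then one or more of any character (captured); then optionally one of [afy].
Walking the string: at [0:44] match 'winpq6.n6cy245113ippqq6b7of964084kpq6s87o_ha', groups = ('winpq6', 'ippqq6b7of964084kpq6s87o_ha').
`findall` packs the 2 group values into a tuple for every match.

[('winpq6', 'ippqq6b7of964084kpq6s87o_ha')]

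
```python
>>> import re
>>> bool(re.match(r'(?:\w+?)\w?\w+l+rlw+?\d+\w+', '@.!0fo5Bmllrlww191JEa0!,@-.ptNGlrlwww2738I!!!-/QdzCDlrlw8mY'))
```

The pattern matches one or more of a word character (lazy) (non-capturing group); then optionally a word character, then one or more of a word character; then one or more of the literal 'l', then the literal 'rl'; then one or more of a literal 'w' (lazy); then one or more of a digit, then one or more of a word character.
`match` is anchored at position 0; if the pattern doesn't fit there, it returns None.
Here the pattern fails at index 0, so the call returns None, and `bool(None)` is False.

False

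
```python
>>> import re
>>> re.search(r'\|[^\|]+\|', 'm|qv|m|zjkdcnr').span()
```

(1, 5)

The match spans [1:5] → '|qv|'.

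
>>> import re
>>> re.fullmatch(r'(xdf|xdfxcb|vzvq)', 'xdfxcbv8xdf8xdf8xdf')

For `fullmatch`, every character of the input must be accounted for by the pattern.
Here there's no way to consume every character, so the call returns None.

None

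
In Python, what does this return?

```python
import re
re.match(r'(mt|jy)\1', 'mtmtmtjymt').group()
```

'mtmt'

`\1` is not a pattern — it's the concrete string captured by group 1, re-applied verbatim.
`re.match` won't scan ahead — the pattern has to work from the very first character.
The match spans [0:4] → 'mtmt'.
Captured: group 1 = 'mt'.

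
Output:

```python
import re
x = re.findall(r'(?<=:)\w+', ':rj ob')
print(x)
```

Because the assertion is zero-width, the text it checks is not consumed and won't appear in the result.
With no groups in the pattern, `findall` gives back each whole match — 1 here.

['rj']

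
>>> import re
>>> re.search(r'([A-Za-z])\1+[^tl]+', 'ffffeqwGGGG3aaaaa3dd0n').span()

`\1` is not a pattern — it's the concrete string captured by group 1, re-applied verbatim.
`search` walks the string left to right and returns the first match it finds.
The match spans [0:22] → 'ffffeqwGGGG3aaaaa3dd0n'.
Captured: group 1 = 'f'.

(0, 22)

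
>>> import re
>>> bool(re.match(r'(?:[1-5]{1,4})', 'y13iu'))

The pattern matches 1 to 4 of a character in [1-5] (non-capturing group).
`match` is anchored at position 0; if the pattern doesn't fit there, it returns None.
Here position 0 doesn't satisfy it, so the call returns None, and `bool(None)` is False.

False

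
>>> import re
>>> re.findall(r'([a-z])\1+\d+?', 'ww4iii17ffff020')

`\1` is not a pattern — it's the concrete string captured by group 1, re-applied verbatim.
Matches: at [0:3] match 'ww4', group 1 = 'w'; at [3:7] match 'iii1', group 1 = 'i'; at [8:13] match 'ffff0', group 1 = 'f'.
With a single group, `findall` returns only what that group captured — 3 items.

['w', 'i', 'f']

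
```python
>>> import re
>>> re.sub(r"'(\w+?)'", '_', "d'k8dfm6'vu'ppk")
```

"d_vu'ppk"

Every occurrence is swapped for '_'.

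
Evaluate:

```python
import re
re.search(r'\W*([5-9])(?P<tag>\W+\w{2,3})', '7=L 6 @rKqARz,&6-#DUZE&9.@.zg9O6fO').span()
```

(3, 10)

The pattern matches zero or more of a non-word character; then a character in [5-9] (captured); then one or more of a non-word character, then 2 to 3 of a word character (captured as 'tag').
Unlike `match`, `search` isn't anchored — it looks for the pattern anywhere in the string.
The match spans [3:10] → ' 6 @rKq'.
Captured: group 1 = '6', group 2 = ' @rKq'.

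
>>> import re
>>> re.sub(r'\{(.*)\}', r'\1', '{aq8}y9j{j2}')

`\1` in the replacement pulls in group 1's text for each match.

'aq8}y9j{j2'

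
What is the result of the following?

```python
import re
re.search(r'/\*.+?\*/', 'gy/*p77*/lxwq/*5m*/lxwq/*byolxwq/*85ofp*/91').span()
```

(2, 9)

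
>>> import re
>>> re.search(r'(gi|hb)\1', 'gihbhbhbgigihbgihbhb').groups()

The backreference `\1` re-matches whatever the first group consumed, character for character.
`search` walks the string left to right and returns the first match it finds.
The match spans [2:6] → 'hbhb'.
Captured: group 1 = 'hb'.

('hb',)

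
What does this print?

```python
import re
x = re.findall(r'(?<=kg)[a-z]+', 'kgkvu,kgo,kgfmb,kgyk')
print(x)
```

Because the assertion is zero-width, the text it checks is not consumed and won't appear in the result.
Scanning left to right: at [2:5] → 'kvu'; at [8:9] → 'o'; at [12:15] → 'fmb'; at [18:20] → 'yk'.
`findall` yields the raw match text (4 of them) because the pattern has no groups.

['kvu', 'o', 'fmb', 'yk']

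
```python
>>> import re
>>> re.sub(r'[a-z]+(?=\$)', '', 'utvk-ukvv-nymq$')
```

'utvk-ukvv-$'

The lookaround is zero-width — it requires the adjacent text to match without consuming it, so the asserted text isn't part of the match.
`sub` substitutes '' at each match site.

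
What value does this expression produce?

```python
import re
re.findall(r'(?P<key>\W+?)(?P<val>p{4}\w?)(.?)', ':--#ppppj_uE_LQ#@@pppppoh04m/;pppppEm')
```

3 groups means each result is a tuple of 3 captured strings — 3 here.

[(':--#', 'ppppj', '_'), ('#@@', 'ppppp', 'o'), ('/;', 'ppppp', 'E')]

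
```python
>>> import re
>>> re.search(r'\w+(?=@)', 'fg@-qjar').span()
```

(0, 2)

The positive lookaround only admits positions where the adjacent text matches; those characters stay outside the span.
`re.search` scans for the first position where the pattern succeeds.
The match spans [0:2] → 'fg'.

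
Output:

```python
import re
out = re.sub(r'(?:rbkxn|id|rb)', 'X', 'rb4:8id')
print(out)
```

X4:8X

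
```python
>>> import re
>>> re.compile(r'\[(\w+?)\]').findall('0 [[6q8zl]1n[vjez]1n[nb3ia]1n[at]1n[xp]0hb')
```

Matches: at [3:10] match '[6q8zl]', group 1 = '6q8zl'; at [12:18] match '[vjez]', group 1 = 'vjez'; at [20:27] match '[nb3ia]', group 1 = 'nb3ia'; at [29:33] match '[at]', group 1 = 'at'; at [35:39] match '[xp]', group 1 = 'xp'.
With a single group, `findall` returns only what that group captured — 5 items.

['6q8zl', 'vjez', 'nb3ia', 'at', 'xp']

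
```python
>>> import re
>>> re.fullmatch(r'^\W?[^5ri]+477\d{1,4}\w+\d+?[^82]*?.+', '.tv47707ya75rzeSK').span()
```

(0, 17)

`fullmatch` succeeds only if the pattern covers the string from start to end.
The match spans [0:17] → '.tv47707ya75rzeSK'.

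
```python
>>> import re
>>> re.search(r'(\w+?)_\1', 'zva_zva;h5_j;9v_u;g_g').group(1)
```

The match spans [0:7] → 'zva_zva'.
Captured: group 1 = 'zva'.

'zva'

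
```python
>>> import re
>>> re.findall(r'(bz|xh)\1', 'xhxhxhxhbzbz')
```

`\1` is not a pattern — it's the concrete string captured by group 1, re-applied verbatim.
Walking the string: at [0:4] match 'xhxh', group 1 = 'xh'; at [4:8] match 'xhxh', group 1 = 'xh'; at [8:12] match 'bzbz', group 1 = 'bz'.
With a single group, `findall` returns only what that group captured — 3 items.

['xh', 'xh', 'bz']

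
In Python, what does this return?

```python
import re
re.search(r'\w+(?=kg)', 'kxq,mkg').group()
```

'm'

Because the assertion is zero-width, the text it checks is not consumed and won't appear in the result.
The match spans [4:5] → 'm'.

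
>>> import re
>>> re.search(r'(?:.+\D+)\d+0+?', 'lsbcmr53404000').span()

The match spans [0:14] → 'lsbcmr53404000'.

(0, 14)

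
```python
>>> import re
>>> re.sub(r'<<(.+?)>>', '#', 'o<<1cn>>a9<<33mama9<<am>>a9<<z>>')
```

The `?` after the quantifier makes it lazy — it takes as little as possible before letting the rest of the pattern try.
Every occurrence is swapped for '#'.

'o#a9#a9#'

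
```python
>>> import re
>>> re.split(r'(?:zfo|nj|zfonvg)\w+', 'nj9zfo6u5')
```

Matches to split on: at [0:9] → 'nj9zfo6u5'.
Each match becomes a cut point; 2 segments remain.

['', '']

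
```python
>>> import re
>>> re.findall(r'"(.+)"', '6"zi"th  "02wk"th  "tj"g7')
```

['zi"th  "02wk"th  "tj']

Because there's exactly one group, `findall` drops the full match and keeps group 1 from the one hit.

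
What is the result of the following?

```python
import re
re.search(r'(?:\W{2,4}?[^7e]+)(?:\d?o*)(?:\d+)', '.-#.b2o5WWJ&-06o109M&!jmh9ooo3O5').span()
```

Pattern: 2 to 4 of a non-word character (lazy), then one or more of any character except [7e] (non-capturing group); then optionally a digit, then zero or more of a literal 'o' (non-capturing group); then one or more of a digit (non-capturing group).
`search` walks the string left to right and returns the first match it finds.
The match spans [0:32] → '.-#.b2o5WWJ&-06o109M&!jmh9ooo3O5'.

(0, 32)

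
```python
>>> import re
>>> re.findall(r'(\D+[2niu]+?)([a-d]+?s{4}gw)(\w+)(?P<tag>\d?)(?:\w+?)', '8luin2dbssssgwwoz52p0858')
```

Pattern: one or more of a non-digit, then one or more of one of [2niu] (lazy) (captured); then one or more of a character in [a-d] (lazy), then exactly 4 of a literal 's', then the literal 'gw' (captured); then one or more of a word character (captured); then optionally a digit (captured as 'tag'); then one or more of a word character (lazy) (non-capturing group).
Walking the string: at [1:24] match 'luin2dbssssgwwoz52p0858', groups = ('luin2', 'dbssssgw', 'woz52p085', '').
Multiple groups make `findall` return tuples — one 4-tuple for the one match.

[('luin2', 'dbssssgw', 'woz52p085', '')]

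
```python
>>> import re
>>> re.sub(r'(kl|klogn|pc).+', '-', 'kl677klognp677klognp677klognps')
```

'-'

Matches: at [0:30] → 'kl677klognp677klognp677klognps'.
Every occurrence is swapped for '-'.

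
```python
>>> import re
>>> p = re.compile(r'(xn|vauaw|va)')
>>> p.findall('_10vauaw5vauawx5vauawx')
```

Alternation tries branches left to right and keeps the first one that lets the overall match succeed at that position.
Scanning left to right: at [3:8] match 'vauaw', group 1 = 'vauaw'; at [9:14] match 'vauaw', group 1 = 'vauaw'; at [16:21] match 'vauaw', group 1 = 'vauaw'.
Because there's exactly one group, `findall` drops the full match and keeps group 1 from each hit.

['vauaw', 'vauaw', 'vauaw']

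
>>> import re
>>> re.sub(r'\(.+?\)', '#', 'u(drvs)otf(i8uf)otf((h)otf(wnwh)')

'u#otf#otf#otf#'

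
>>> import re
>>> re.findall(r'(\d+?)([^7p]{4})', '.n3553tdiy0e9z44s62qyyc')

[('3', '553t'), ('0', 'e9z4'), ('4', 's62q')]

The pattern matches one or more of a digit (lazy) (captured); then exactly 4 of any character except [7p] (captured).
`findall` packs the 2 group values into a tuple for every match.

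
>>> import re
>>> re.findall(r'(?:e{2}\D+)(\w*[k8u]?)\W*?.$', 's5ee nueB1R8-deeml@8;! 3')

Pattern: exactly 2 of the literal 'e', then one or more of a non-digit (non-capturing group); then zero or more of a word character, then optionally one of [k8u] (captured); then zero or more of a non-word character (lazy), then any character; then anchored at the end.
Walking the string: at [14:24] match 'eeml@8;! 3', group 1 = '8'.
`findall` collects group 1 from the one match (1 total).

['8']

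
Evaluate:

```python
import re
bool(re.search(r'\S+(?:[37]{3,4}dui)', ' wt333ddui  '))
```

Pattern: one or more of a non-whitespace character; then 3 to 4 of one of [37], then the literal 'dui' (non-capturing group).
Here the pattern never matches, so the call returns None, and `bool(None)` is False.

False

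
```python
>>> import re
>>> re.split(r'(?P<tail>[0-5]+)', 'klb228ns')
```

['klb', '22', '8ns']

This matches one or more of a character in [0-5] (captured as 'tail').
With a capturing group present, the delimiter's captured portion is kept in the result list.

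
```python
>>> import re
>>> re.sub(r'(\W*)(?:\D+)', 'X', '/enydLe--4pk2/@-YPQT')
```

'X4X2X'

`sub` substitutes 'X' at each match site.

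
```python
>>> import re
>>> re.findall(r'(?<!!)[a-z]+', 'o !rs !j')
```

The negative lookahead/lookbehind blocks any match where the forbidden context is present.
Walking the string: at [0:1] → 'o'; at [4:5] → 's'.
Since nothing is captured, `findall` lists the 2 matched substrings directly.

['o', 's']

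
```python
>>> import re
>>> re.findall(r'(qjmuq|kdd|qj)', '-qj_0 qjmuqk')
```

['qj', 'qjmuq']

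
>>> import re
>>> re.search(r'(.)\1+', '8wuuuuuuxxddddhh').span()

(2, 8)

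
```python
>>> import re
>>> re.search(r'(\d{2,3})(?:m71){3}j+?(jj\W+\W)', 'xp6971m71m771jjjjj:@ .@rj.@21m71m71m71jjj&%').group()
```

'21m71m71m71jjj&%'

This matches 2 to 3 of a digit (captured); then the literal 'm71' repeated 3 times, then one or more of a literal 'j' (lazy); then the literal 'jj', then one or more of a non-word character, then a non-word character (captured).
Unlike `match`, `search` isn't anchored — it looks for the pattern anywhere in the string.
The match spans [27:43] → '21m71m71m71jjj&%'.
Captured: group 1 = '21', group 2 = 'jj&%'.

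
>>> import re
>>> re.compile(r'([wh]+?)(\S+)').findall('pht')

[('h', 't')]

This matches one or more of one of [wh] (lazy) (captured); then one or more of a non-whitespace character (captured).
2 groups means the one result is a tuple of 2 captured strings — 1 here.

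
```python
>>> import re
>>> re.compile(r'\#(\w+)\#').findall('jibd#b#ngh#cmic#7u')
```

With a single group, `findall` returns only what that group captured — 2 items.

['b', 'cmic']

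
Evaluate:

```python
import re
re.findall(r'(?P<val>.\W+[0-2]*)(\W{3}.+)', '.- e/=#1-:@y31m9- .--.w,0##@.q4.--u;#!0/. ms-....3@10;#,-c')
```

[('e/=#1', '-:@y31m9- .--.w,0##@.q4.--u;#!0/. ms-....3@10;#,-c')]

This matches any character, then one or more of a non-word character, then zero or more of a character in [0-2] (captured as 'val'); then exactly 3 of a non-word character, then one or more of any character (captured).
Multiple groups make `findall` return tuples — one 2-tuple for the one match.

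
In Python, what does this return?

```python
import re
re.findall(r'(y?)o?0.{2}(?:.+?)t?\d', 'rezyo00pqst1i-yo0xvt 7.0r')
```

The pattern matches optionally a literal 'y' (captured); then optionally a literal 'o', then the literal '0', then exactly 2 of any character; then one or more of any character (lazy) (non-capturing group); then optionally a literal 't', then a digit.
Because the quantifier is non-greedy, it stops expanding at the earliest point where the rest of the pattern can succeed.
Walking the string: at [3:12] match 'yo00pqst1', group 1 = 'y'; at [14:22] match 'yo0xvt 7', group 1 = 'y'.
With a single group, `findall` returns only what that group captured — 2 items.

['y', 'y']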